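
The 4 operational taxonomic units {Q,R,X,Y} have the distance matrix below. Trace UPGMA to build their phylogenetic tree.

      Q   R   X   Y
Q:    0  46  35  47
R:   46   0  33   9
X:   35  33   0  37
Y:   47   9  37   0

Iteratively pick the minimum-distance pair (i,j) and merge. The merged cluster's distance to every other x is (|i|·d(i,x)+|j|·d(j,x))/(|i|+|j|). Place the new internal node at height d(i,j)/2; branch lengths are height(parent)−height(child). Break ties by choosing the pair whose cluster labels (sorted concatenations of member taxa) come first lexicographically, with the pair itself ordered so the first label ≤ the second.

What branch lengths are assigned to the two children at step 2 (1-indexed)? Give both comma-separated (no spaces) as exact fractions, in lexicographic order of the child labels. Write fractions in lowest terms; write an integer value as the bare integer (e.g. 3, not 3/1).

35/2,35/2

step 1: merge (R,Y) at d=9; branch lengths R→9/2, Y→9/2; new cluster RY
  updated: d(Q,RY)=93/2, d(RY,X)=35
step 2: merge (Q,X) at d=35; branch lengths Q→35/2, X→35/2; new cluster QX
  updated: d(QX,RY)=163/4
step 3: merge (QX,RY) at d=163/4; branch lengths QX→23/8, RY→127/8; new cluster QRXY
final tree: ((Q:35/2,X:35/2):23/8,(R:9/2,Y:9/2):127/8)
total length: 251/4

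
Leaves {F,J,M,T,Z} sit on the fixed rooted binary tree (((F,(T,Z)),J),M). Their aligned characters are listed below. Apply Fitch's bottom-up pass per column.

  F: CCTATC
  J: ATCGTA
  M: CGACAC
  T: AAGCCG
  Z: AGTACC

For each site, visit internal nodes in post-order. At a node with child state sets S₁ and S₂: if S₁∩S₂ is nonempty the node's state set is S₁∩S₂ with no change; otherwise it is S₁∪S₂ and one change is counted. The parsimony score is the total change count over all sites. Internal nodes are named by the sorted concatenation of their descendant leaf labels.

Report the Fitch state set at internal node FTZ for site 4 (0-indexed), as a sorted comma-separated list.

TZ@0: {A} ∩ {A} = {A} (intersection, +0)
FTZ@0: {C} ∪ {A} = {A,C} (union, +1)
FJTZ@0: {A,C} ∩ {A} = {A} (intersection, +0)
FJMTZ@0: {A} ∪ {C} = {A,C} (union, +1)
TZ@1: {A} ∪ {G} = {A,G} (union, +1)
FTZ@1: {C} ∪ {A,G} = {A,C,G} (union, +1)
FJTZ@1: {A,C,G} ∪ {T} = {A,C,G,T} (union, +1)
FJMTZ@1: {A,C,G,T} ∩ {G} = {G} (intersection, +0)
TZ@2: {G} ∪ {T} = {G,T} (union, +1)
FTZ@2: {T} ∩ {G,T} = {T} (intersection, +0)
FJTZ@2: {T} ∪ {C} = {C,T} (union, +1)
FJMTZ@2: {C,T} ∪ {A} = {A,C,T} (union, +1)
TZ@3: {C} ∪ {A} = {A,C} (union, +1)
FTZ@3: {A} ∩ {A,C} = {A} (intersection, +0)
FJTZ@3: {A} ∪ {G} = {A,G} (union, +1)
FJMTZ@3: {A,G} ∪ {C} = {A,C,G} (union, +1)
TZ@4: {C} ∩ {C} = {C} (intersection, +0)
FTZ@4: {T} ∪ {C} = {C,T} (union, +1)
FJTZ@4: {C,T} ∩ {T} = {T} (intersection, +0)
FJMTZ@4: {T} ∪ {A} = {A,T} (union, +1)
TZ@5: {G} ∪ {C} = {C,G} (union, +1)
FTZ@5: {C} ∩ {C,G} = {C} (intersection, +0)
FJTZ@5: {C} ∪ {A} = {A,C} (union, +1)
FJMTZ@5: {A,C} ∩ {C} = {C} (intersection, +0)
per-site changes: [2, 3, 3, 3, 2, 2]; total = 15

C,T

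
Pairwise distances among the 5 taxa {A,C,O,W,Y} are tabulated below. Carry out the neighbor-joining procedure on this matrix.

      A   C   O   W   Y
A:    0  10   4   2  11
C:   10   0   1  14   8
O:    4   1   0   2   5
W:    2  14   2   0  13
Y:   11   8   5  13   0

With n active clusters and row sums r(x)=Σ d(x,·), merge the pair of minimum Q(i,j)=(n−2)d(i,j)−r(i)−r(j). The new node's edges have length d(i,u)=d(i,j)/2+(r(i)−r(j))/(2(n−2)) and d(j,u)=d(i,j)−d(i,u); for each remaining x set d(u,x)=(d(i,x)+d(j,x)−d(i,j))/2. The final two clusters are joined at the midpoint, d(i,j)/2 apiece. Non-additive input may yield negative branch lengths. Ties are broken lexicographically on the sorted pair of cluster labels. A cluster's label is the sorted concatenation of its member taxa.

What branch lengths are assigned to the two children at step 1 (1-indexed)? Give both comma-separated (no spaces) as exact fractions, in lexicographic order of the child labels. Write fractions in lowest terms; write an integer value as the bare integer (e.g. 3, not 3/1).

1/3,5/3

iteration 1: select A,W (d=2, Q=-52); attach at lengths (1/3, 5/3); label the merged cluster AW
  updated: d(AW,C)=11, d(AW,O)=2, d(AW,Y)=11
iteration 2: select AW,O (d=2, Q=-28); attach at lengths (5, -3); label the merged cluster AOW
  updated: d(AOW,C)=5, d(AOW,Y)=7
iteration 3: select AOW,C (d=5, Q=-20); attach at lengths (2, 3); label the merged cluster ACOW
  updated: d(ACOW,Y)=5
iteration 4: select ACOW,Y (d=5); attach at lengths (5/2, 5/2); label the merged cluster ACOWY
final tree: ((((A:1/3,W:5/3):5,O:-3):2,C:3):5/2,Y:5/2)
total length: 14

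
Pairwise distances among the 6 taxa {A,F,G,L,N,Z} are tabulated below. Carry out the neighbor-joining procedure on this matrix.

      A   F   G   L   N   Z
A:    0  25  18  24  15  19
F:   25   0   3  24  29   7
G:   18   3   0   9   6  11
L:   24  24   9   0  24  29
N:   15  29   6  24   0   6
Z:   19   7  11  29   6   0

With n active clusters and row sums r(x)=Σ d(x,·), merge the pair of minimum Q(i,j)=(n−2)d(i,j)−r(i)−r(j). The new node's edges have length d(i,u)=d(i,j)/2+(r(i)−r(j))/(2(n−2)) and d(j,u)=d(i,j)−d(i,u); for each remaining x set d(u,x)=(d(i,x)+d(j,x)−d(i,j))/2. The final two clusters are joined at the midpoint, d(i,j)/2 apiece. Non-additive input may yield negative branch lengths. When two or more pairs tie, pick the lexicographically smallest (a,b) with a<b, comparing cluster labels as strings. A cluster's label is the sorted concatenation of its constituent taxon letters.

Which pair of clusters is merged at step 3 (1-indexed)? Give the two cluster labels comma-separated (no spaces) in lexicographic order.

iteration 1: select F,Z (d=7, Q=-132); attach at lengths (11/2, 3/2); label the merged cluster FZ
  updated: d(A,FZ)=37/2, d(FZ,G)=7/2, d(FZ,L)=23, d(FZ,N)=14
iteration 2: select A,N (d=15, Q=-179/2); attach at lengths (41/4, 19/4); label the merged cluster AN
  updated: d(AN,FZ)=35/4, d(AN,G)=9/2, d(AN,L)=33/2
iteration 3: select AN,FZ (d=35/4, Q=-95/2); attach at lengths (3, 23/4); label the merged cluster AFNZ
  updated: d(AFNZ,G)=-3/8, d(AFNZ,L)=123/8
iteration 4: select AFNZ,G (d=-3/8, Q=-24); attach at lengths (3, -27/8); label the merged cluster AFGNZ
  updated: d(AFGNZ,L)=99/8
iteration 5: select AFGNZ,L (d=99/8); attach at lengths (99/16, 99/16); label the merged cluster AFGLNZ
final tree: ((((A:41/4,N:19/4):3,(F:11/2,Z:3/2):23/4):3,G:-27/8):99/16,L:99/16)
total length: 171/4

AN,FZ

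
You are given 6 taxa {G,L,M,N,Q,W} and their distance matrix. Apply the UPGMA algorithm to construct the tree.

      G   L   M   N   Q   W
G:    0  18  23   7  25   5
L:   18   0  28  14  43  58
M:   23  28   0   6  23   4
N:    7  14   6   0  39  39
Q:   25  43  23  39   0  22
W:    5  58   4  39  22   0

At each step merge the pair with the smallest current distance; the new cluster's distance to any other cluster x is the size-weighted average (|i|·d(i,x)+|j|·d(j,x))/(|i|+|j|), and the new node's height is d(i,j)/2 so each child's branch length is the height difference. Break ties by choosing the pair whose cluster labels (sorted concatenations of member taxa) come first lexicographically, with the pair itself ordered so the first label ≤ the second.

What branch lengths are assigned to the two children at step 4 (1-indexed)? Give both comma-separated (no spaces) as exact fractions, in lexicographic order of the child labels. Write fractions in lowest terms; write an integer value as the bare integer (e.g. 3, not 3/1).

step 1: merge (M,W) at d=4; branch lengths M→2, W→2; new cluster MW
  updated: d(G,MW)=14, d(L,MW)=43, d(MW,N)=45/2, d(MW,Q)=45/2
step 2: merge (G,N) at d=7; branch lengths G→7/2, N→7/2; new cluster GN
  updated: d(GN,L)=16, d(GN,MW)=73/4, d(GN,Q)=32
step 3: merge (GN,L) at d=16; branch lengths GN→9/2, L→8; new cluster GLN
  updated: d(GLN,MW)=53/2, d(GLN,Q)=107/3
step 4: merge (MW,Q) at d=45/2; branch lengths MW→37/4, Q→45/4; new cluster MQW
  updated: d(GLN,MQW)=266/9
step 5: merge (GLN,MQW) at d=266/9; branch lengths GLN→61/9, MQW→127/36; new cluster GLMNQW
final tree: (((G:7/2,N:7/2):9/2,L:8):61/9,((M:2,W:2):37/4,Q:45/4):127/36)
total length: 1955/36

37/4,45/4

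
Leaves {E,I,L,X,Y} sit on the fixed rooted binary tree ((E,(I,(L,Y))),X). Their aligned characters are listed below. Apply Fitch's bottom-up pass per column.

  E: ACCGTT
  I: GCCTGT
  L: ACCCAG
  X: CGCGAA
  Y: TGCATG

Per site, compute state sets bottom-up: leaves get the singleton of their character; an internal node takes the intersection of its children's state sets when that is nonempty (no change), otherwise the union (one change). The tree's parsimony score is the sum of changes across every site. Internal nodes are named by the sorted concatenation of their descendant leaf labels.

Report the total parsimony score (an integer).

[col 0] LY: children L:{A}, Y:{T} ∪→ {A,T}; cost 1
[col 0] ILY: children I:{G}, LY:{A,T} ∪→ {A,G,T}; cost 1
[col 0] EILY: children E:{A}, ILY:{A,G,T} ∩→ {A}; cost 0
[col 0] EILXY: children EILY:{A}, X:{C} ∪→ {A,C}; cost 1
[col 1] LY: children L:{C}, Y:{G} ∪→ {C,G}; cost 1
[col 1] ILY: children I:{C}, LY:{C,G} ∩→ {C}; cost 0
[col 1] EILY: children E:{C}, ILY:{C} ∩→ {C}; cost 0
[col 1] EILXY: children EILY:{C}, X:{G} ∪→ {C,G}; cost 1
[col 2] LY: children L:{C}, Y:{C} ∩→ {C}; cost 0
[col 2] ILY: children I:{C}, LY:{C} ∩→ {C}; cost 0
[col 2] EILY: children E:{C}, ILY:{C} ∩→ {C}; cost 0
[col 2] EILXY: children EILY:{C}, X:{C} ∩→ {C}; cost 0
[col 3] LY: children L:{C}, Y:{A} ∪→ {A,C}; cost 1
[col 3] ILY: children I:{T}, LY:{A,C} ∪→ {A,C,T}; cost 1
[col 3] EILY: children E:{G}, ILY:{A,C,T} ∪→ {A,C,G,T}; cost 1
[col 3] EILXY: children EILY:{A,C,G,T}, X:{G} ∩→ {G}; cost 0
[col 4] LY: children L:{A}, Y:{T} ∪→ {A,T}; cost 1
[col 4] ILY: children I:{G}, LY:{A,T} ∪→ {A,G,T}; cost 1
[col 4] EILY: children E:{T}, ILY:{A,G,T} ∩→ {T}; cost 0
[col 4] EILXY: children EILY:{T}, X:{A} ∪→ {A,T}; cost 1
[col 5] LY: children L:{G}, Y:{G} ∩→ {G}; cost 0
[col 5] ILY: children I:{T}, LY:{G} ∪→ {G,T}; cost 1
[col 5] EILY: children E:{T}, ILY:{G,T} ∩→ {T}; cost 0
[col 5] EILXY: children EILY:{T}, X:{A} ∪→ {A,T}; cost 1
per-site changes: [3, 2, 0, 3, 3, 2]; total = 13

13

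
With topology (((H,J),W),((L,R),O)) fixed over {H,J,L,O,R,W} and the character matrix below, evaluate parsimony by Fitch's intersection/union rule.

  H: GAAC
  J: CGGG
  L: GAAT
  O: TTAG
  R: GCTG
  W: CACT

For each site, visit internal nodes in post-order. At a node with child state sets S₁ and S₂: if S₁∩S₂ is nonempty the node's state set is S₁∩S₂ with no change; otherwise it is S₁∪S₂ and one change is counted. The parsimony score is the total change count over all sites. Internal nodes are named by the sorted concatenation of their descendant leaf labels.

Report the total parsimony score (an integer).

[col 0] HJ: children H:{G}, J:{C} ∪→ {C,G}; cost 1
[col 0] HJW: children HJ:{C,G}, W:{C} ∩→ {C}; cost 0
[col 0] LR: children L:{G}, R:{G} ∩→ {G}; cost 0
[col 0] LOR: children LR:{G}, O:{T} ∪→ {G,T}; cost 1
[col 0] HJLORW: children HJW:{C}, LOR:{G,T} ∪→ {C,G,T}; cost 1
[col 1] HJ: children H:{A}, J:{G} ∪→ {A,G}; cost 1
[col 1] HJW: children HJ:{A,G}, W:{A} ∩→ {A}; cost 0
[col 1] LR: children L:{A}, R:{C} ∪→ {A,C}; cost 1
[col 1] LOR: children LR:{A,C}, O:{T} ∪→ {A,C,T}; cost 1
[col 1] HJLORW: children HJW:{A}, LOR:{A,C,T} ∩→ {A}; cost 0
[col 2] HJ: children H:{A}, J:{G} ∪→ {A,G}; cost 1
[col 2] HJW: children HJ:{A,G}, W:{C} ∪→ {A,C,G}; cost 1
[col 2] LR: children L:{A}, R:{T} ∪→ {A,T}; cost 1
[col 2] LOR: children LR:{A,T}, O:{A} ∩→ {A}; cost 0
[col 2] HJLORW: children HJW:{A,C,G}, LOR:{A} ∩→ {A}; cost 0
[col 3] HJ: children H:{C}, J:{G} ∪→ {C,G}; cost 1
[col 3] HJW: children HJ:{C,G}, W:{T} ∪→ {C,G,T}; cost 1
[col 3] LR: children L:{T}, R:{G} ∪→ {G,T}; cost 1
[col 3] LOR: children LR:{G,T}, O:{G} ∩→ {G}; cost 0
[col 3] HJLORW: children HJW:{C,G,T}, LOR:{G} ∩→ {G}; cost 0
per-site changes: [3, 3, 3, 3]; total = 12

12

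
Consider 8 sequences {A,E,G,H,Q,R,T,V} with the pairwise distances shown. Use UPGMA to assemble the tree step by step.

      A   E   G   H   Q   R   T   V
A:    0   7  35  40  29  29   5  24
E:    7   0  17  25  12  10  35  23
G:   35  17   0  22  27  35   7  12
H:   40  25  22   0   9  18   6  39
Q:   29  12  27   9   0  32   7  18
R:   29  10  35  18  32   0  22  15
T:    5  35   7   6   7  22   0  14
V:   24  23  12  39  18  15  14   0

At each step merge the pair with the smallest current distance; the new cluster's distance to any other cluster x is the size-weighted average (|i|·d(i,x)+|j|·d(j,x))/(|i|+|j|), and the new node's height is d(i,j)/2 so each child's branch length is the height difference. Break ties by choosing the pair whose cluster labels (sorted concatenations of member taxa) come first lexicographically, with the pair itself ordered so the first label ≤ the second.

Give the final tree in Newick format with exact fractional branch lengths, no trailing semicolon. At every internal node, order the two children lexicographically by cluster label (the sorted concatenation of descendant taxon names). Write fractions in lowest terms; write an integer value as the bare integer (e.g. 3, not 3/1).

iteration 1: select A,T (d=5); attach at lengths (5/2, 5/2); label the merged cluster AT
  updated: d(AT,E)=21, d(AT,G)=21, d(AT,H)=23, d(AT,Q)=18, d(AT,R)=51/2, d(AT,V)=19
iteration 2: select H,Q (d=9); attach at lengths (9/2, 9/2); label the merged cluster HQ
  updated: d(AT,HQ)=41/2, d(E,HQ)=37/2, d(G,HQ)=49/2, d(HQ,R)=25, d(HQ,V)=57/2
iteration 3: select E,R (d=10); attach at lengths (5, 5); label the merged cluster ER
  updated: d(AT,ER)=93/4, d(ER,G)=26, d(ER,HQ)=87/4, d(ER,V)=19
iteration 4: select G,V (d=12); attach at lengths (6, 6); label the merged cluster GV
  updated: d(AT,GV)=20, d(ER,GV)=45/2, d(GV,HQ)=53/2
iteration 5: select AT,GV (d=20); attach at lengths (15/2, 4); label the merged cluster AGTV
  updated: d(AGTV,ER)=183/8, d(AGTV,HQ)=47/2
iteration 6: select ER,HQ (d=87/4); attach at lengths (47/8, 51/8); label the merged cluster EHQR
  updated: d(AGTV,EHQR)=371/16
iteration 7: select AGTV,EHQR (d=371/16); attach at lengths (51/32, 23/32); label the merged cluster AEGHQRTV
final tree: (((A:5/2,T:5/2):15/2,(G:6,V:6):4):51/32,((E:5,R:5):47/8,(H:9/2,Q:9/2):51/8):23/32)
total length: 993/16

(((A:5/2,T:5/2):15/2,(G:6,V:6):4):51/32,((E:5,R:5):47/8,(H:9/2,Q:9/2):51/8):23/32)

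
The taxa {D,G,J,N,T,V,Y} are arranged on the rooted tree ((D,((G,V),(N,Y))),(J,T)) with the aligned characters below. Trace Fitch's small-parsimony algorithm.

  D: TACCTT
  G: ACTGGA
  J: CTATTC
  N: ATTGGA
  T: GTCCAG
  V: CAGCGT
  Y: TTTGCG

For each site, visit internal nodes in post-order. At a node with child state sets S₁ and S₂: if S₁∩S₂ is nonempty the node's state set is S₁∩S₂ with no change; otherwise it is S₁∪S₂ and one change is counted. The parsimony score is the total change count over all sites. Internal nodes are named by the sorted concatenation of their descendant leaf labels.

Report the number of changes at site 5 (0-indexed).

5

site 0, node GV: G={A} ∪ V={C} → {A,C} (+1)
site 0, node NY: N={A} ∪ Y={T} → {A,T} (+1)
site 0, node GNVY: GV={A,C} ∩ NY={A,T} → {A} (+0)
site 0, node DGNVY: D={T} ∪ GNVY={A} → {A,T} (+1)
site 0, node JT: J={C} ∪ T={G} → {C,G} (+1)
site 0, node DGJNTVY: DGNVY={A,T} ∪ JT={C,G} → {A,C,G,T} (+1)
site 1, node GV: G={C} ∪ V={A} → {A,C} (+1)
site 1, node NY: N={T} ∩ Y={T} → {T} (+0)
site 1, node GNVY: GV={A,C} ∪ NY={T} → {A,C,T} (+1)
site 1, node DGNVY: D={A} ∩ GNVY={A,C,T} → {A} (+0)
site 1, node JT: J={T} ∩ T={T} → {T} (+0)
site 1, node DGJNTVY: DGNVY={A} ∪ JT={T} → {A,T} (+1)
site 2, node GV: G={T} ∪ V={G} → {G,T} (+1)
site 2, node NY: N={T} ∩ Y={T} → {T} (+0)
site 2, node GNVY: GV={G,T} ∩ NY={T} → {T} (+0)
site 2, node DGNVY: D={C} ∪ GNVY={T} → {C,T} (+1)
site 2, node JT: J={A} ∪ T={C} → {A,C} (+1)
site 2, node DGJNTVY: DGNVY={C,T} ∩ JT={A,C} → {C} (+0)
site 3, node GV: G={G} ∪ V={C} → {C,G} (+1)
site 3, node NY: N={G} ∩ Y={G} → {G} (+0)
site 3, node GNVY: GV={C,G} ∩ NY={G} → {G} (+0)
site 3, node DGNVY: D={C} ∪ GNVY={G} → {C,G} (+1)
site 3, node JT: J={T} ∪ T={C} → {C,T} (+1)
site 3, node DGJNTVY: DGNVY={C,G} ∩ JT={C,T} → {C} (+0)
site 4, node GV: G={G} ∩ V={G} → {G} (+0)
site 4, node NY: N={G} ∪ Y={C} → {C,G} (+1)
site 4, node GNVY: GV={G} ∩ NY={C,G} → {G} (+0)
site 4, node DGNVY: D={T} ∪ GNVY={G} → {G,T} (+1)
site 4, node JT: J={T} ∪ T={A} → {A,T} (+1)
site 4, node DGJNTVY: DGNVY={G,T} ∩ JT={A,T} → {T} (+0)
site 5, node GV: G={A} ∪ V={T} → {A,T} (+1)
site 5, node NY: N={A} ∪ Y={G} → {A,G} (+1)
site 5, node GNVY: GV={A,T} ∩ NY={A,G} → {A} (+0)
site 5, node DGNVY: D={T} ∪ GNVY={A} → {A,T} (+1)
site 5, node JT: J={C} ∪ T={G} → {C,G} (+1)
site 5, node DGJNTVY: DGNVY={A,T} ∪ JT={C,G} → {A,C,G,T} (+1)
per-site changes: [5, 3, 3, 3, 3, 5]; total = 22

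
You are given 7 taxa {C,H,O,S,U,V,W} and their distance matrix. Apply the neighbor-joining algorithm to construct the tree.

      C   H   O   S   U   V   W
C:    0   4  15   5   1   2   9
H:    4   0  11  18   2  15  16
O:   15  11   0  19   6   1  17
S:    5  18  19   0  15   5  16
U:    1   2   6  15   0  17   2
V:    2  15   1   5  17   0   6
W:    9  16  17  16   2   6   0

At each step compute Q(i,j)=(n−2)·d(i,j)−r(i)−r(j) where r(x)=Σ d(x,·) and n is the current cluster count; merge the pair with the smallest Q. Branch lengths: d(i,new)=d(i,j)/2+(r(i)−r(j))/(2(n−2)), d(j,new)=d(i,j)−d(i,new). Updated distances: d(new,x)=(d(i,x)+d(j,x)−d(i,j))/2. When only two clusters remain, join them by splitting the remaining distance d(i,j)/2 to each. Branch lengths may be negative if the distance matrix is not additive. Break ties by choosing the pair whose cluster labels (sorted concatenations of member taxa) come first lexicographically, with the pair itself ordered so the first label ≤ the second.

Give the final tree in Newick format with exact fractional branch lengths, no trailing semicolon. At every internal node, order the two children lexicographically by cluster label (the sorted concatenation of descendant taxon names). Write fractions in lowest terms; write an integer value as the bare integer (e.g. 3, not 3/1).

1. join O+V (d=1, Q=-110) ⇒ OV; edges |O|=14/5, |V|=-9/5
  updated: d(C,OV)=8, d(H,OV)=25/2, d(OV,S)=23/2, d(OV,U)=11, d(OV,W)=11
2. join U+W (d=2, Q=-77) ⇒ UW; edges |U|=-15/8, |W|=31/8
  updated: d(C,UW)=4, d(H,UW)=8, d(OV,UW)=10, d(S,UW)=29/2
3. join OV+S (d=23/2, Q=-113/2) ⇒ OSV; edges |OV|=55/12, |S|=83/12
  updated: d(C,OSV)=3/4, d(H,OSV)=19/2, d(OSV,UW)=13/2
4. join C+OSV (d=3/4, Q=-24) ⇒ COSV; edges |C|=-13/8, |OSV|=19/8
  updated: d(COSV,H)=51/8, d(COSV,UW)=39/8
5. join COSV+H (d=51/8, Q=-77/4) ⇒ CHOSV; edges |COSV|=13/8, |H|=19/4
  updated: d(CHOSV,UW)=13/4
6. join CHOSV+UW (d=13/4) ⇒ CHOSUVW; edges |CHOSV|=13/8, |UW|=13/8
final tree: (((C:-13/8,((O:14/5,V:-9/5):55/12,S:83/12):19/8):13/8,H:19/4):13/8,(U:-15/8,W:31/8):13/8)
total length: 199/8

(((C:-13/8,((O:14/5,V:-9/5):55/12,S:83/12):19/8):13/8,H:19/4):13/8,(U:-15/8,W:31/8):13/8)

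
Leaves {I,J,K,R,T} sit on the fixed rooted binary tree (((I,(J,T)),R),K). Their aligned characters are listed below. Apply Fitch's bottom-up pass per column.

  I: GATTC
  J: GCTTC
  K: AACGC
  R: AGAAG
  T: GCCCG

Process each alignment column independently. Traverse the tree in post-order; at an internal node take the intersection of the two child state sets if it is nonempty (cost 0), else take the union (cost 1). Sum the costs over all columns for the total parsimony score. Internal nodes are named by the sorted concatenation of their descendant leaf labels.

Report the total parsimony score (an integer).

site 0, node JT: J={G} ∩ T={G} → {G} (+0)
site 0, node IJT: I={G} ∩ JT={G} → {G} (+0)
site 0, node IJRT: IJT={G} ∪ R={A} → {A,G} (+1)
site 0, node IJKRT: IJRT={A,G} ∩ K={A} → {A} (+0)
site 1, node JT: J={C} ∩ T={C} → {C} (+0)
site 1, node IJT: I={A} ∪ JT={C} → {A,C} (+1)
site 1, node IJRT: IJT={A,C} ∪ R={G} → {A,C,G} (+1)
site 1, node IJKRT: IJRT={A,C,G} ∩ K={A} → {A} (+0)
site 2, node JT: J={T} ∪ T={C} → {C,T} (+1)
site 2, node IJT: I={T} ∩ JT={C,T} → {T} (+0)
site 2, node IJRT: IJT={T} ∪ R={A} → {A,T} (+1)
site 2, node IJKRT: IJRT={A,T} ∪ K={C} → {A,C,T} (+1)
site 3, node JT: J={T} ∪ T={C} → {C,T} (+1)
site 3, node IJT: I={T} ∩ JT={C,T} → {T} (+0)
site 3, node IJRT: IJT={T} ∪ R={A} → {A,T} (+1)
site 3, node IJKRT: IJRT={A,T} ∪ K={G} → {A,G,T} (+1)
site 4, node JT: J={C} ∪ T={G} → {C,G} (+1)
site 4, node IJT: I={C} ∩ JT={C,G} → {C} (+0)
site 4, node IJRT: IJT={C} ∪ R={G} → {C,G} (+1)
site 4, node IJKRT: IJRT={C,G} ∩ K={C} → {C} (+0)
per-site changes: [1, 2, 3, 3, 2]; total = 11

11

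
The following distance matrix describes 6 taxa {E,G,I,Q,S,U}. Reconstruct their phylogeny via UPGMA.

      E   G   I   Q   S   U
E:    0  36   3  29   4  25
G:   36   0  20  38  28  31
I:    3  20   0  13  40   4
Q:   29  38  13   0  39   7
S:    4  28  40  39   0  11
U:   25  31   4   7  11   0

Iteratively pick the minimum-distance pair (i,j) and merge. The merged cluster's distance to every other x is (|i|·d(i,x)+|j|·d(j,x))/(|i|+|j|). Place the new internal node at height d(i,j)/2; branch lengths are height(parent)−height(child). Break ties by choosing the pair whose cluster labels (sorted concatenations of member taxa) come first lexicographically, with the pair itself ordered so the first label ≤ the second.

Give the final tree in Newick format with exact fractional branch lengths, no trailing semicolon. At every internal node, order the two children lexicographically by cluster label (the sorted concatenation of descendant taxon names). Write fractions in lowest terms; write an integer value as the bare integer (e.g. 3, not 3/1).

iteration 1: select E,I (d=3); attach at lengths (3/2, 3/2); label the merged cluster EI
  updated: d(EI,G)=28, d(EI,Q)=21, d(EI,S)=22, d(EI,U)=29/2
iteration 2: select Q,U (d=7); attach at lengths (7/2, 7/2); label the merged cluster QU
  updated: d(EI,QU)=71/4, d(G,QU)=69/2, d(QU,S)=25
iteration 3: select EI,QU (d=71/4); attach at lengths (59/8, 43/8); label the merged cluster EIQU
  updated: d(EIQU,G)=125/4, d(EIQU,S)=47/2
iteration 4: select EIQU,S (d=47/2); attach at lengths (23/8, 47/4); label the merged cluster EIQSU
  updated: d(EIQSU,G)=153/5
iteration 5: select EIQSU,G (d=153/5); attach at lengths (71/20, 153/10); label the merged cluster EGIQSU
final tree: ((((E:3/2,I:3/2):59/8,(Q:7/2,U:7/2):43/8):23/8,S:47/4):71/20,G:153/10)
total length: 2249/40

((((E:3/2,I:3/2):59/8,(Q:7/2,U:7/2):43/8):23/8,S:47/4):71/20,G:153/10)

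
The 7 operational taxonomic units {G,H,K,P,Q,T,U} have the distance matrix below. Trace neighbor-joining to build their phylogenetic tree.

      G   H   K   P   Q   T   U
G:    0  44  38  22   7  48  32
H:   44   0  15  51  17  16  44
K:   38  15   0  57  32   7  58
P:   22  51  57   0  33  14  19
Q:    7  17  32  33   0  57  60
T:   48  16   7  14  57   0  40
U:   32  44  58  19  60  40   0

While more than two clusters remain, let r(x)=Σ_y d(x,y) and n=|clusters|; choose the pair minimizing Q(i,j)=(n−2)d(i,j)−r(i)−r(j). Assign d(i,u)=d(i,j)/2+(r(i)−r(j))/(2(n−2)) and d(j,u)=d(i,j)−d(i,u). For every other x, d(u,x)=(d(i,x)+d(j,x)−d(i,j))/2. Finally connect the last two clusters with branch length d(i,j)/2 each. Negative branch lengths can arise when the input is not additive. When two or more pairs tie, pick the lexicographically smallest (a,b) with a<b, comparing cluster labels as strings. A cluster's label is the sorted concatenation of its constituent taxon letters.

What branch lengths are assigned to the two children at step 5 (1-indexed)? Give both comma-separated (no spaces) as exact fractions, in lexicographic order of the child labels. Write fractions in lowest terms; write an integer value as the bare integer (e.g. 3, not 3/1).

25/4,39/8

iteration 1: select G,Q (d=7, Q=-362); attach at lengths (2, 5); label the merged cluster GQ
  updated: d(GQ,H)=27, d(GQ,K)=63/2, d(GQ,P)=24, d(GQ,T)=49, d(GQ,U)=85/2
iteration 2: select P,U (d=19, Q=-585/2); attach at lengths (75/16, 229/16); label the merged cluster PU
  updated: d(GQ,PU)=95/4, d(H,PU)=38, d(K,PU)=48, d(PU,T)=35/2
iteration 3: select GQ,PU (d=95/4, Q=-749/4); attach at lengths (301/24, 269/24); label the merged cluster GPQU
  updated: d(GPQU,H)=165/8, d(GPQU,K)=223/8, d(GPQU,T)=171/8
iteration 4: select GPQU,H (d=165/8, Q=-321/4); attach at lengths (119/8, 23/4); label the merged cluster GHPQU
  updated: d(GHPQU,K)=89/8, d(GHPQU,T)=67/8
iteration 5: select GHPQU,K (d=89/8, Q=-53/2); attach at lengths (25/4, 39/8); label the merged cluster GHKPQU
  updated: d(GHKPQU,T)=17/8
iteration 6: select GHKPQU,T (d=17/8); attach at lengths (17/16, 17/16); label the merged cluster GHKPQTU
final tree: (((((G:2,Q:5):301/24,(P:75/16,U:229/16):269/24):119/8,H:23/4):25/4,K:39/8):17/16,T:17/16)
total length: 669/8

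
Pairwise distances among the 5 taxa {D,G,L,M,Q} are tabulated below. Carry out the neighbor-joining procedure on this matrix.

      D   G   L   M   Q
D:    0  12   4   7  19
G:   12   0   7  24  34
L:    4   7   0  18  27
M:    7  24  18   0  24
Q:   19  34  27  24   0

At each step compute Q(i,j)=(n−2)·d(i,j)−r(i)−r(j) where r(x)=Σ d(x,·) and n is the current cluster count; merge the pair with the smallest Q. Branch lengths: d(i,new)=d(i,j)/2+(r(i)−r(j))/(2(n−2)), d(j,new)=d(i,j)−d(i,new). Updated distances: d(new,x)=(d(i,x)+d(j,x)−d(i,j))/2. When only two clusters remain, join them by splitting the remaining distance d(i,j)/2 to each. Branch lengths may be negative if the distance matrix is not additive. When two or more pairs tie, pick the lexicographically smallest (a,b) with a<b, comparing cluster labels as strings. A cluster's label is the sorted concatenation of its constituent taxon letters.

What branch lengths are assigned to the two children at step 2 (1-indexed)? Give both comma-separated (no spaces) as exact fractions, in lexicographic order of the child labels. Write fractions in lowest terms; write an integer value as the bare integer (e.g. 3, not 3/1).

iteration 1: select G,L (d=7, Q=-112); attach at lengths (7, 0); label the merged cluster GL
  updated: d(D,GL)=9/2, d(GL,M)=35/2, d(GL,Q)=27
iteration 2: select D,GL (d=9/2, Q=-141/2); attach at lengths (-19/8, 55/8); label the merged cluster DGL
  updated: d(DGL,M)=10, d(DGL,Q)=83/4
iteration 3: select DGL,M (d=10, Q=-219/4); attach at lengths (27/8, 53/8); label the merged cluster DGLM
  updated: d(DGLM,Q)=139/8
iteration 4: select DGLM,Q (d=139/8); attach at lengths (139/16, 139/16); label the merged cluster DGLMQ
final tree: (((D:-19/8,(G:7,L:0):55/8):27/8,M:53/8):139/16,Q:139/16)
total length: 311/8

-19/8,55/8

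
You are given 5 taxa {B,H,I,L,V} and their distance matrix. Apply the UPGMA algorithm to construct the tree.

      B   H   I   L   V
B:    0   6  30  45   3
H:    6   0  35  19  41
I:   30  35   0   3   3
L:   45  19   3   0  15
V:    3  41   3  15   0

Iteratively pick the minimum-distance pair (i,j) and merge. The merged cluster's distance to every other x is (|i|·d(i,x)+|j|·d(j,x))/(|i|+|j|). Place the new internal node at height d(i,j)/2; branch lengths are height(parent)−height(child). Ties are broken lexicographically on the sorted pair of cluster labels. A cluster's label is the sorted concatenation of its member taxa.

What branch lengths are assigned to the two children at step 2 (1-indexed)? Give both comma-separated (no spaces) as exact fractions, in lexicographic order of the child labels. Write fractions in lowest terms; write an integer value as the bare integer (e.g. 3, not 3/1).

step 1: merge (B,V) at d=3; branch lengths B→3/2, V→3/2; new cluster BV
  updated: d(BV,H)=47/2, d(BV,I)=33/2, d(BV,L)=30
step 2: merge (I,L) at d=3; branch lengths I→3/2, L→3/2; new cluster IL
  updated: d(BV,IL)=93/4, d(H,IL)=27
step 3: merge (BV,IL) at d=93/4; branch lengths BV→81/8, IL→81/8; new cluster BILV
  updated: d(BILV,H)=101/4
step 4: merge (BILV,H) at d=101/4; branch lengths BILV→1, H→101/8; new cluster BHILV
final tree: (((B:3/2,V:3/2):81/8,(I:3/2,L:3/2):81/8):1,H:101/8)
total length: 319/8

3/2,3/2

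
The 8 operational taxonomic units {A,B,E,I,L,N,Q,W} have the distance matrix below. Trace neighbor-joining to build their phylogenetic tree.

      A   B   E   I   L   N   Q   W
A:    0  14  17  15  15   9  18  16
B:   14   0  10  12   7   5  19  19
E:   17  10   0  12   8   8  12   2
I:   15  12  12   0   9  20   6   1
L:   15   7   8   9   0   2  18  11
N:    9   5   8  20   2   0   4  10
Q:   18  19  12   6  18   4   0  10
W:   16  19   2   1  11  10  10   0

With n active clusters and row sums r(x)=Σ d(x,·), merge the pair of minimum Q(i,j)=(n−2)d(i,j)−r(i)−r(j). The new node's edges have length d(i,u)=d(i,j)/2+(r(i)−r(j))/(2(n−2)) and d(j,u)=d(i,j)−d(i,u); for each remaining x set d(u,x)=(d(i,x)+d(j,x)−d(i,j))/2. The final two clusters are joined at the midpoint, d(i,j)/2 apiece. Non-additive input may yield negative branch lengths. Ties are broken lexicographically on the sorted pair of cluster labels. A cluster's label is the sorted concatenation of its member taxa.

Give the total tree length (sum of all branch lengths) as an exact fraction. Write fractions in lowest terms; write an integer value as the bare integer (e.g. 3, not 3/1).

545/16

1. join I+W (d=1, Q=-138) ⇒ IW; edges |I|=1, |W|=0
  updated: d(A,IW)=15, d(B,IW)=15, d(E,IW)=13/2, d(IW,L)=19/2, d(IW,N)=29/2, d(IW,Q)=15/2
2. join IW+Q (d=15/2, Q=-109) ⇒ IQW; edges |IW|=27/10, |Q|=24/5
  updated: d(A,IQW)=51/4, d(B,IQW)=53/4, d(E,IQW)=11/2, d(IQW,L)=10, d(IQW,N)=11/2
3. join E+IQW (d=11/2, Q=-147/2) ⇒ EIQW; edges |E|=47/16, |IQW|=41/16
  updated: d(A,EIQW)=97/8, d(B,EIQW)=71/8, d(EIQW,L)=25/4, d(EIQW,N)=4
4. join A+EIQW (d=97/8, Q=-45) ⇒ AEIQW; edges |A|=221/24, |EIQW|=35/12
  updated: d(AEIQW,B)=43/8, d(AEIQW,L)=73/16, d(AEIQW,N)=7/16
5. join AEIQW+B (d=43/8, Q=-17) ⇒ ABEIQW; edges |AEIQW|=15/16, |B|=71/16
  updated: d(ABEIQW,L)=99/32, d(ABEIQW,N)=1/32
6. join ABEIQW+L (d=99/32, Q=-41/8) ⇒ ABEILQW; edges |ABEIQW|=9/16, |L|=81/32
  updated: d(ABEILQW,N)=-17/32
7. join ABEILQW+N (d=-17/32) ⇒ ABEILNQW; edges |ABEILQW|=-17/64, |N|=-17/64
final tree: ((((A:221/24,(E:47/16,((I:1,W:0):27/10,Q:24/5):41/16):35/12):15/16,B:71/16):9/16,L:81/32):-17/64,N:-17/64)
total length: 545/16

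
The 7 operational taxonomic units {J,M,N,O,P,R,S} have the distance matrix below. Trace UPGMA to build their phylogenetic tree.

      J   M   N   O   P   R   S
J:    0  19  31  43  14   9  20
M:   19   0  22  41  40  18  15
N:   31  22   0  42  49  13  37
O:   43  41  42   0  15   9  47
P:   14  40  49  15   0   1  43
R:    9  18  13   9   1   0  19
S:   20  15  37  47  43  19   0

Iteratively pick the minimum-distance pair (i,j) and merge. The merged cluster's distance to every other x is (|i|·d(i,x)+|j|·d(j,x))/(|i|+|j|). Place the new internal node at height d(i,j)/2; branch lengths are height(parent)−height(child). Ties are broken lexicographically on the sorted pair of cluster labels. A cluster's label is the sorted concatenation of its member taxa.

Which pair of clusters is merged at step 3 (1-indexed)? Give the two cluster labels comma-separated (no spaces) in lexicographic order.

step 1: merge (P,R) at d=1; branch lengths P→1/2, R→1/2; new cluster PR
  updated: d(J,PR)=23/2, d(M,PR)=29, d(N,PR)=31, d(O,PR)=12, d(PR,S)=31
step 2: merge (J,PR) at d=23/2; branch lengths J→23/4, PR→21/4; new cluster JPR
  updated: d(JPR,M)=77/3, d(JPR,N)=31, d(JPR,O)=67/3, d(JPR,S)=82/3
step 3: merge (M,S) at d=15; branch lengths M→15/2, S→15/2; new cluster MS
  updated: d(JPR,MS)=53/2, d(MS,N)=59/2, d(MS,O)=44
step 4: merge (JPR,O) at d=67/3; branch lengths JPR→65/12, O→67/6; new cluster JOPR
  updated: d(JOPR,MS)=247/8, d(JOPR,N)=135/4
step 5: merge (MS,N) at d=59/2; branch lengths MS→29/4, N→59/4; new cluster MNS
  updated: d(JOPR,MNS)=191/6
step 6: merge (JOPR,MNS) at d=191/6; branch lengths JOPR→19/4, MNS→7/6; new cluster JMNOPRS
final tree: (((J:23/4,(P:1/2,R:1/2):21/4):65/12,O:67/6):19/4,((M:15/2,S:15/2):29/4,N:59/4):7/6)
total length: 143/2

M,S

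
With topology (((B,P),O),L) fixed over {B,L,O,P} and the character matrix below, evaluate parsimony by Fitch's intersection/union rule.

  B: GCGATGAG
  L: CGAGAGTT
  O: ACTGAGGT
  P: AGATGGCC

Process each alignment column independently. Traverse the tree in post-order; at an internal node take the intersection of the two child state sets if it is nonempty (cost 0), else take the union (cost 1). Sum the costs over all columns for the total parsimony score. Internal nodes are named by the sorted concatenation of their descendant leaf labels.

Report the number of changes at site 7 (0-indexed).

2

BP@0: {G} ∪ {A} = {A,G} (union, +1)
BOP@0: {A,G} ∩ {A} = {A} (intersection, +0)
BLOP@0: {A} ∪ {C} = {A,C} (union, +1)
BP@1: {C} ∪ {G} = {C,G} (union, +1)
BOP@1: {C,G} ∩ {C} = {C} (intersection, +0)
BLOP@1: {C} ∪ {G} = {C,G} (union, +1)
BP@2: {G} ∪ {A} = {A,G} (union, +1)
BOP@2: {A,G} ∪ {T} = {A,G,T} (union, +1)
BLOP@2: {A,G,T} ∩ {A} = {A} (intersection, +0)
BP@3: {A} ∪ {T} = {A,T} (union, +1)
BOP@3: {A,T} ∪ {G} = {A,G,T} (union, +1)
BLOP@3: {A,G,T} ∩ {G} = {G} (intersection, +0)
BP@4: {T} ∪ {G} = {G,T} (union, +1)
BOP@4: {G,T} ∪ {A} = {A,G,T} (union, +1)
BLOP@4: {A,G,T} ∩ {A} = {A} (intersection, +0)
BP@5: {G} ∩ {G} = {G} (intersection, +0)
BOP@5: {G} ∩ {G} = {G} (intersection, +0)
BLOP@5: {G} ∩ {G} = {G} (intersection, +0)
BP@6: {A} ∪ {C} = {A,C} (union, +1)
BOP@6: {A,C} ∪ {G} = {A,C,G} (union, +1)
BLOP@6: {A,C,G} ∪ {T} = {A,C,G,T} (union, +1)
BP@7: {G} ∪ {C} = {C,G} (union, +1)
BOP@7: {C,G} ∪ {T} = {C,G,T} (union, +1)
BLOP@7: {C,G,T} ∩ {T} = {T} (intersection, +0)
per-site changes: [2, 2, 2, 2, 2, 0, 3, 2]; total = 15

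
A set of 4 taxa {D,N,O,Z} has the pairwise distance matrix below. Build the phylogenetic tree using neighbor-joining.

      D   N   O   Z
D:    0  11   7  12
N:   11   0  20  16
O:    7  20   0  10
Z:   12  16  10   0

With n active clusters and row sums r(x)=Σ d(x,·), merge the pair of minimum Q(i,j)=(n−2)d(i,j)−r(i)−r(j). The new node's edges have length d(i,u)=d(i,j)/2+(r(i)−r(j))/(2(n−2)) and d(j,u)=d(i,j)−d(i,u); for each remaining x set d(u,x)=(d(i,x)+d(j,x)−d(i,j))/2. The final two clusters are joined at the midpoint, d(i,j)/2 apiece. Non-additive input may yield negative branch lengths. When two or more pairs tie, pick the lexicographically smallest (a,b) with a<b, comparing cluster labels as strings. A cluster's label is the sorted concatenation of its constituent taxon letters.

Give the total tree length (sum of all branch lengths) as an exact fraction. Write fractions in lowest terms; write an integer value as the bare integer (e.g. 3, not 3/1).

97/4

step 1: merge (D,N) at d=11, Q=-55; branch lengths D→5/4, N→39/4; new cluster DN
  updated: d(DN,O)=8, d(DN,Z)=17/2
step 2: merge (DN,O) at d=8, Q=-53/2; branch lengths DN→13/4, O→19/4; new cluster DNO
  updated: d(DNO,Z)=21/4
step 3: merge (DNO,Z) at d=21/4; branch lengths DNO→21/8, Z→21/8; new cluster DNOZ
final tree: (((D:5/4,N:39/4):13/4,O:19/4):21/8,Z:21/8)
total length: 97/4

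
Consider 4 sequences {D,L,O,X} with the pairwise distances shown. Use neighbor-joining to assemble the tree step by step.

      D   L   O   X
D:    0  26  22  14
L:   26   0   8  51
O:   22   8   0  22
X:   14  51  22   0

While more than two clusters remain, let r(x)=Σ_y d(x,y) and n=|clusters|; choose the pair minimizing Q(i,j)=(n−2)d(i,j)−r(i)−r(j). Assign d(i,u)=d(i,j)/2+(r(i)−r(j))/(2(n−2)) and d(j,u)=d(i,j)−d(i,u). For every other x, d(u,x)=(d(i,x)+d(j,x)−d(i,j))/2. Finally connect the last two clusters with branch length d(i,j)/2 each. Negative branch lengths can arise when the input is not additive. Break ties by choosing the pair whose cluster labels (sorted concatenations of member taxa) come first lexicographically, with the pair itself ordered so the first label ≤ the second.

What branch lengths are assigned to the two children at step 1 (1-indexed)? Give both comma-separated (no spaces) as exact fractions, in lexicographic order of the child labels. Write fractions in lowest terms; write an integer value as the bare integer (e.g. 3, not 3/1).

3/4,53/4

step 1: merge (D,X) at d=14, Q=-121; branch lengths D→3/4, X→53/4; new cluster DX
  updated: d(DX,L)=63/2, d(DX,O)=15
step 2: merge (DX,L) at d=63/2, Q=-109/2; branch lengths DX→77/4, L→49/4; new cluster DLX
  updated: d(DLX,O)=-17/4
step 3: merge (DLX,O) at d=-17/4; branch lengths DLX→-17/8, O→-17/8; new cluster DLOX
final tree: (((D:3/4,X:53/4):77/4,L:49/4):-17/8,O:-17/8)
total length: 165/4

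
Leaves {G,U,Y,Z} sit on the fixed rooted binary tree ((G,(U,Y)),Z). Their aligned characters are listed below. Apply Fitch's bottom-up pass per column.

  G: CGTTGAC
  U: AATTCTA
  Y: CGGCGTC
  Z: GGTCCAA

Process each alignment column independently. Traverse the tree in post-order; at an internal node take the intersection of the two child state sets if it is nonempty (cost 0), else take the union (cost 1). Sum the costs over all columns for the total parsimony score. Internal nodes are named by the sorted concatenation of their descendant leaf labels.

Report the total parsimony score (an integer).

11

[col 0] UY: children U:{A}, Y:{C} ∪→ {A,C}; cost 1
[col 0] GUY: children G:{C}, UY:{A,C} ∩→ {C}; cost 0
[col 0] GUYZ: children GUY:{C}, Z:{G} ∪→ {C,G}; cost 1
[col 1] UY: children U:{A}, Y:{G} ∪→ {A,G}; cost 1
[col 1] GUY: children G:{G}, UY:{A,G} ∩→ {G}; cost 0
[col 1] GUYZ: children GUY:{G}, Z:{G} ∩→ {G}; cost 0
[col 2] UY: children U:{T}, Y:{G} ∪→ {G,T}; cost 1
[col 2] GUY: children G:{T}, UY:{G,T} ∩→ {T}; cost 0
[col 2] GUYZ: children GUY:{T}, Z:{T} ∩→ {T}; cost 0
[col 3] UY: children U:{T}, Y:{C} ∪→ {C,T}; cost 1
[col 3] GUY: children G:{T}, UY:{C,T} ∩→ {T}; cost 0
[col 3] GUYZ: children GUY:{T}, Z:{C} ∪→ {C,T}; cost 1
[col 4] UY: children U:{C}, Y:{G} ∪→ {C,G}; cost 1
[col 4] GUY: children G:{G}, UY:{C,G} ∩→ {G}; cost 0
[col 4] GUYZ: children GUY:{G}, Z:{C} ∪→ {C,G}; cost 1
[col 5] UY: children U:{T}, Y:{T} ∩→ {T}; cost 0
[col 5] GUY: children G:{A}, UY:{T} ∪→ {A,T}; cost 1
[col 5] GUYZ: children GUY:{A,T}, Z:{A} ∩→ {A}; cost 0
[col 6] UY: children U:{A}, Y:{C} ∪→ {A,C}; cost 1
[col 6] GUY: children G:{C}, UY:{A,C} ∩→ {C}; cost 0
[col 6] GUYZ: children GUY:{C}, Z:{A} ∪→ {A,C}; cost 1
per-site changes: [2, 1, 1, 2, 2, 1, 2]; total = 11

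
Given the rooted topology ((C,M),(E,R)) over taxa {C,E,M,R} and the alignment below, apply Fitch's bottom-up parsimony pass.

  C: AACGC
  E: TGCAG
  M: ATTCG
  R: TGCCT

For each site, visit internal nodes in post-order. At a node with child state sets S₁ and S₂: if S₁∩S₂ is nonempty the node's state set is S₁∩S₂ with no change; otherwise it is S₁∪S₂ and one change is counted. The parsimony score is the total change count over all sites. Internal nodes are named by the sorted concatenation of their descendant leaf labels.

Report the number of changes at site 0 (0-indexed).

1

CM@0: {A} ∩ {A} = {A} (intersection, +0)
ER@0: {T} ∩ {T} = {T} (intersection, +0)
CEMR@0: {A} ∪ {T} = {A,T} (union, +1)
CM@1: {A} ∪ {T} = {A,T} (union, +1)
ER@1: {G} ∩ {G} = {G} (intersection, +0)
CEMR@1: {A,T} ∪ {G} = {A,G,T} (union, +1)
CM@2: {C} ∪ {T} = {C,T} (union, +1)
ER@2: {C} ∩ {C} = {C} (intersection, +0)
CEMR@2: {C,T} ∩ {C} = {C} (intersection, +0)
CM@3: {G} ∪ {C} = {C,G} (union, +1)
ER@3: {A} ∪ {C} = {A,C} (union, +1)
CEMR@3: {C,G} ∩ {A,C} = {C} (intersection, +0)
CM@4: {C} ∪ {G} = {C,G} (union, +1)
ER@4: {G} ∪ {T} = {G,T} (union, +1)
CEMR@4: {C,G} ∩ {G,T} = {G} (intersection, +0)
per-site changes: [1, 2, 1, 2, 2]; total = 8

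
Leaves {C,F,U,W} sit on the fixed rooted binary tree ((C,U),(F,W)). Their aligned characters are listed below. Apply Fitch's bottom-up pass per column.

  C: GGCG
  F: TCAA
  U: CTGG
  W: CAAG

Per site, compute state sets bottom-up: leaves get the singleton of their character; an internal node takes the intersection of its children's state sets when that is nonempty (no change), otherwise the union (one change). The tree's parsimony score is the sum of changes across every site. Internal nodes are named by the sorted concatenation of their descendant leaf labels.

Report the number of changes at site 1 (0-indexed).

site 0, node CU: C={G} ∪ U={C} → {C,G} (+1)
site 0, node FW: F={T} ∪ W={C} → {C,T} (+1)
site 0, node CFUW: CU={C,G} ∩ FW={C,T} → {C} (+0)
site 1, node CU: C={G} ∪ U={T} → {G,T} (+1)
site 1, node FW: F={C} ∪ W={A} → {A,C} (+1)
site 1, node CFUW: CU={G,T} ∪ FW={A,C} → {A,C,G,T} (+1)
site 2, node CU: C={C} ∪ U={G} → {C,G} (+1)
site 2, node FW: F={A} ∩ W={A} → {A} (+0)
site 2, node CFUW: CU={C,G} ∪ FW={A} → {A,C,G} (+1)
site 3, node CU: C={G} ∩ U={G} → {G} (+0)
site 3, node FW: F={A} ∪ W={G} → {A,G} (+1)
site 3, node CFUW: CU={G} ∩ FW={A,G} → {G} (+0)
per-site changes: [2, 3, 2, 1]; total = 8

3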